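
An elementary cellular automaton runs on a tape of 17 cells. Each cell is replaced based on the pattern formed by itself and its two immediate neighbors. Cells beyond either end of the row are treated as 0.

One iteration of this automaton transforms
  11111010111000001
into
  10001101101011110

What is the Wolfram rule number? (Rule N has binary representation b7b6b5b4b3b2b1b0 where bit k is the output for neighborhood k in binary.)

107

position 1: 111 → 0  (bit 7 = 0)
position 4: 110 → 1  (bit 6 = 1)
position 5: 101 → 1  (bit 5 = 1)
position 11: 100 → 0  (bit 4 = 0)
position 0: 011 → 1  (bit 3 = 1)
position 6: 010 → 0  (bit 2 = 0)
position 15: 001 → 1  (bit 1 = 1)
position 12: 000 → 1  (bit 0 = 1)
bits b7..b0 = 01101011 = 107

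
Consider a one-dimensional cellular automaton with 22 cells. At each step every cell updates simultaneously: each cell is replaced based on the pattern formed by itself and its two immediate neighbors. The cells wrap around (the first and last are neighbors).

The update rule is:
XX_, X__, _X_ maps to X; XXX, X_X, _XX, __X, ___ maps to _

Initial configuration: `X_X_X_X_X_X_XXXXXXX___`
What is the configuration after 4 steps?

X_X_X_X_XX__XX______X_

X_X_X_X_X_X_______XX__
X_X_X_X_X_XX_______XX_
X_X_X_X_X__XX_______X_
X_X_X_X_XX__XX______X_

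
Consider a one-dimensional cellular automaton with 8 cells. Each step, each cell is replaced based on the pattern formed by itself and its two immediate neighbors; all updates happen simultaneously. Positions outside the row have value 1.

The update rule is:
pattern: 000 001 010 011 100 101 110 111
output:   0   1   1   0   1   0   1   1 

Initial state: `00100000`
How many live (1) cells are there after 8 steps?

6

step 1: 11110001
step 2: 11111010
step 3: 11111010  (fixed point — unchanged through step 8)
count of 1: 6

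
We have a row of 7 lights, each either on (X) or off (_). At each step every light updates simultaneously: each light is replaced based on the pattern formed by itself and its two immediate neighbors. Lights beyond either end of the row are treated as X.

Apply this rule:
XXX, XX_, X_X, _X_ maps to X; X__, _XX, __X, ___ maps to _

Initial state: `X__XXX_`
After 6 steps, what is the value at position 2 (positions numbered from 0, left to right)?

_

X___XXX
X____XX
X_____X
X______
X______  (fixed point — unchanged through step 6)
position 2 holds _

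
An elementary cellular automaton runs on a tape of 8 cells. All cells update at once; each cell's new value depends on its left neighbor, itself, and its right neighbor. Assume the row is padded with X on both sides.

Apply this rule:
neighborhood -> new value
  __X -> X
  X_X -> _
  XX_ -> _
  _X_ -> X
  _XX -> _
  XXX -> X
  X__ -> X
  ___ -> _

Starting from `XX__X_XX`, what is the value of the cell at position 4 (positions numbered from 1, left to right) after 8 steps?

X_XXX__X
___X_XX_
X_XX____
____X__X
X__XXXX_
_XX_XX__
______XX
X____X_X
position 4 holds _

_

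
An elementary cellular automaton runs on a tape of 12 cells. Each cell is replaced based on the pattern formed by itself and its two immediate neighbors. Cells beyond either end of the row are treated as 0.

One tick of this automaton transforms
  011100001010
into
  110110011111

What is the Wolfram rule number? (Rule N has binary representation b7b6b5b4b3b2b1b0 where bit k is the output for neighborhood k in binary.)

126

position 2: 111 → 0  (bit 7 = 0)
position 3: 110 → 1  (bit 6 = 1)
position 9: 101 → 1  (bit 5 = 1)
position 4: 100 → 1  (bit 4 = 1)
position 1: 011 → 1  (bit 3 = 1)
position 8: 010 → 1  (bit 2 = 1)
position 0: 001 → 1  (bit 1 = 1)
position 5: 000 → 0  (bit 0 = 0)
bits b7..b0 = 01111110 = 126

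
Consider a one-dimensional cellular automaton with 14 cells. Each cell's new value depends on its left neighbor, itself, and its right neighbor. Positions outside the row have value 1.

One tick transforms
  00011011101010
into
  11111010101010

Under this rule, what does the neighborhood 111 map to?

At position 7 the neighborhood is 111; the next row has 0 there.

0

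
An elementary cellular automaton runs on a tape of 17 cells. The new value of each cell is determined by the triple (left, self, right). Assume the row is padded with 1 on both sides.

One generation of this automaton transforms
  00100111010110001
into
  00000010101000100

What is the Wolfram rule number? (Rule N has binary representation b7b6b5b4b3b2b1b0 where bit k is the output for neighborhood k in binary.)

position 6: 111 → 1  (bit 7 = 1)
position 7: 110 → 0  (bit 6 = 0)
position 8: 101 → 1  (bit 5 = 1)
position 0: 100 → 0  (bit 4 = 0)
position 5: 011 → 0  (bit 3 = 0)
position 2: 010 → 0  (bit 2 = 0)
position 1: 001 → 0  (bit 1 = 0)
position 14: 000 → 1  (bit 0 = 1)
bits b7..b0 = 10100001 = 161

161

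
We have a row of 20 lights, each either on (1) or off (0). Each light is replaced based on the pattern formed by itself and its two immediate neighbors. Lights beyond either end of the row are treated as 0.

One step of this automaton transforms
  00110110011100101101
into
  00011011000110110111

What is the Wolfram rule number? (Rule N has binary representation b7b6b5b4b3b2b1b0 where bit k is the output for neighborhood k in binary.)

116

position 10: 111 → 0  (bit 7 = 0)
position 3: 110 → 1  (bit 6 = 1)
position 4: 101 → 1  (bit 5 = 1)
position 7: 100 → 1  (bit 4 = 1)
position 2: 011 → 0  (bit 3 = 0)
position 14: 010 → 1  (bit 2 = 1)
position 1: 001 → 0  (bit 1 = 0)
position 0: 000 → 0  (bit 0 = 0)
bits b7..b0 = 01110100 = 116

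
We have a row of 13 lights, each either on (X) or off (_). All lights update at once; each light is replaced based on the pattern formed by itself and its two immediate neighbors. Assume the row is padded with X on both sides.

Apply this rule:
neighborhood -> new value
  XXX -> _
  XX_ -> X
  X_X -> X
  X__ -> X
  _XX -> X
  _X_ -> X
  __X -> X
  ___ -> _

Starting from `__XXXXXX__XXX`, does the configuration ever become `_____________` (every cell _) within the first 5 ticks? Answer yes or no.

XXX____XXXX__
__XX__XX__XXX
XXXXXXXXXXX__
__________XXX
X________XX__
tick 5 is X________XX__, still not uniform _

no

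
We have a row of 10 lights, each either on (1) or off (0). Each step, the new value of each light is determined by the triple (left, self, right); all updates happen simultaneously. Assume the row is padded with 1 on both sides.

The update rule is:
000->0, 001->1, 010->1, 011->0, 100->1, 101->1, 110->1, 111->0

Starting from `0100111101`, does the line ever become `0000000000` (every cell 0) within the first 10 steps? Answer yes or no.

step 1: 1111000110
step 2: 0001101011
step 3: 1010111100
step 4: 1111000111
step 5: 0001101000
step 6: 1010111101
step 7: 1111000110  (repeats step 1; period 6)
step 10: 1111000111
step 10 is 1111000111, still not uniform 0

no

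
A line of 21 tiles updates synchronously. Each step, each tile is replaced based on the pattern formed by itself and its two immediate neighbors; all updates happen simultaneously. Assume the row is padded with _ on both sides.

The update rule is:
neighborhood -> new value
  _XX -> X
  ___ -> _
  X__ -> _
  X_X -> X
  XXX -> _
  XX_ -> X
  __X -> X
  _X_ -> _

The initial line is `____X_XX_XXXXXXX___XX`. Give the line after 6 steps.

___X_XXXXX_____X__XXX
__X_XX___X____X__XX_X
_X_XXX__X____X__XXXX_
X_XX_X_X____X__XX__X_
_XXXX_X____X__XXX_X__
XX__XX____X__XX_XX___

XX__XX____X__XX_XX___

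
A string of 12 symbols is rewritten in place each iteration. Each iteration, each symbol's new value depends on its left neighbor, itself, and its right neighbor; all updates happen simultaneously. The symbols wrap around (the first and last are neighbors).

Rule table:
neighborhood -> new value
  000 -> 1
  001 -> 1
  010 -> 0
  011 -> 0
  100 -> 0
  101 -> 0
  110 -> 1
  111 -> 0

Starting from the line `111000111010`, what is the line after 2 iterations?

110001010011

001011001000
110001010011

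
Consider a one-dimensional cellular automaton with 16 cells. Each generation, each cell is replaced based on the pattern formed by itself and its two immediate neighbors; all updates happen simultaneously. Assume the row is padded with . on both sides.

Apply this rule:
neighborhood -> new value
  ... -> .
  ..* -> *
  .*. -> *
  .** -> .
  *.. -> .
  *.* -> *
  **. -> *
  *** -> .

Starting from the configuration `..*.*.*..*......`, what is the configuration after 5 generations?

*..*..*.**......

.******.**......
*.....**.*......
*....*.***......
*...***..*......
*..*..*.**......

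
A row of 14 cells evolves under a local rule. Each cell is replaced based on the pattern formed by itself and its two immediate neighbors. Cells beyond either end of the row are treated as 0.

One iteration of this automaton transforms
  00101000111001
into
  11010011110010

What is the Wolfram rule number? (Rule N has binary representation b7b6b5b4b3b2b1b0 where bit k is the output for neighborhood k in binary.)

171

position 9: 111 → 1  (bit 7 = 1)
position 10: 110 → 0  (bit 6 = 0)
position 3: 101 → 1  (bit 5 = 1)
position 5: 100 → 0  (bit 4 = 0)
position 8: 011 → 1  (bit 3 = 1)
position 2: 010 → 0  (bit 2 = 0)
position 1: 001 → 1  (bit 1 = 1)
position 0: 000 → 1  (bit 0 = 1)
bits b7..b0 = 10101011 = 171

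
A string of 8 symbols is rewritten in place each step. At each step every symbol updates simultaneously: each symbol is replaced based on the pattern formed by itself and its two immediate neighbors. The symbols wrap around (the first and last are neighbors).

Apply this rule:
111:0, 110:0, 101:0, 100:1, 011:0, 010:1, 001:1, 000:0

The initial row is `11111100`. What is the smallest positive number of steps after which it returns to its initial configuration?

6

00000011
10000100
11001111
00110000
01001000
11111100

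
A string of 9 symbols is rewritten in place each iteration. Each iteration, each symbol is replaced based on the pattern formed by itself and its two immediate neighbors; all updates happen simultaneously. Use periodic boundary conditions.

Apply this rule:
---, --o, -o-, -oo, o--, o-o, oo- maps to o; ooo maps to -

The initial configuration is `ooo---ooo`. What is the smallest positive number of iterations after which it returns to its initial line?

2

--ooooo--
ooo---ooo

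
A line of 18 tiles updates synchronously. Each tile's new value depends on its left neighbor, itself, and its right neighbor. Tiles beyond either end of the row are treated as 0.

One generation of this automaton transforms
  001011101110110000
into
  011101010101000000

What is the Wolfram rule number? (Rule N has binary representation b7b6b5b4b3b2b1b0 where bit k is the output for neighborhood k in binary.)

position 5: 111 → 1  (bit 7 = 1)
position 6: 110 → 0  (bit 6 = 0)
position 3: 101 → 1  (bit 5 = 1)
position 14: 100 → 0  (bit 4 = 0)
position 4: 011 → 0  (bit 3 = 0)
position 2: 010 → 1  (bit 2 = 1)
position 1: 001 → 1  (bit 1 = 1)
position 0: 000 → 0  (bit 0 = 0)
bits b7..b0 = 10100110 = 166

166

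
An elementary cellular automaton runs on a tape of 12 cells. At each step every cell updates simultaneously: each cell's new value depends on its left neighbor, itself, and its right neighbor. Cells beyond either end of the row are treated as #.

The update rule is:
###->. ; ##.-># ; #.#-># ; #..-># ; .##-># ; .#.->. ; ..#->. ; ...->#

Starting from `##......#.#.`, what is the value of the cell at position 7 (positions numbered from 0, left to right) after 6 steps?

.

.######..#.#
##....##..##
.####.###.#.
##..###.##.#
.##.#.######
####.##.....
position 7 holds .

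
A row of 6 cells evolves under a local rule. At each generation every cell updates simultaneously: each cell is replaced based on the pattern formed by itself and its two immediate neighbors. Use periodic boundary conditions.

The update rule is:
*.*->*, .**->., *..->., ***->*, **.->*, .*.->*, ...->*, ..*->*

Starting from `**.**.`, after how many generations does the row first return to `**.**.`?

generation 1: .**.**
generation 2: *.**.*
generation 3: **.**.

3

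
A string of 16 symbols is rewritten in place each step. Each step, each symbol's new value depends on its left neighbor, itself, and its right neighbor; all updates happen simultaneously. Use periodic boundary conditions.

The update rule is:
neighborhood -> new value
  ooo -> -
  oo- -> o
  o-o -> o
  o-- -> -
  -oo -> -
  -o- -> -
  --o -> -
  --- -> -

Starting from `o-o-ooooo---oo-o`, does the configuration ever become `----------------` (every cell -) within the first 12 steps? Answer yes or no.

yes

oo-o----o----oo-
-oo-----------oo
o-o------------o
oo--------------
-o--------------
----------------
all cells are - at step 6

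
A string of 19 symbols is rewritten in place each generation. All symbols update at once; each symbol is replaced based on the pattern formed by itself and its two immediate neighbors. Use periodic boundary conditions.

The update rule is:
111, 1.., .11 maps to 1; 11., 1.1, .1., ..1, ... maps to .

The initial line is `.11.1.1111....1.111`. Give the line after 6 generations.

generation 1: .1....111.1.....11.
generation 2: ..1...11...1....1.1
generation 3: 1..1..1.1...1......
generation 4: .1..1....1...1.....
generation 5: ..1..1....1...1....
generation 6: ...1..1....1...1...

...1..1....1...1...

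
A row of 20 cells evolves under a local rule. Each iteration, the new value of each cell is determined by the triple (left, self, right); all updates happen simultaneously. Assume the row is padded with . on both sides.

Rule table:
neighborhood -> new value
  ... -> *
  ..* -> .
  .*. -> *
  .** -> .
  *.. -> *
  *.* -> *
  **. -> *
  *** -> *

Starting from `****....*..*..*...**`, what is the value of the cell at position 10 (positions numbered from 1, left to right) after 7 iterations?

.******.**.**.***..*
..******.**.**.***.*
*..******.**.**.****
**..******.**.**.***
.**..******.**.**.**
..**..******.**.**.*
*..**..******.**.***
position 10 holds *

*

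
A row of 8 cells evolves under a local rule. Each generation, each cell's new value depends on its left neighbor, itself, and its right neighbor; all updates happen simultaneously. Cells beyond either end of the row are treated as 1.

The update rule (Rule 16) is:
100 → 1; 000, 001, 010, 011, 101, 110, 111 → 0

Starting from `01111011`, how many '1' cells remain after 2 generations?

1

generation 1: 00000000
generation 2: 10000000
count of 1: 1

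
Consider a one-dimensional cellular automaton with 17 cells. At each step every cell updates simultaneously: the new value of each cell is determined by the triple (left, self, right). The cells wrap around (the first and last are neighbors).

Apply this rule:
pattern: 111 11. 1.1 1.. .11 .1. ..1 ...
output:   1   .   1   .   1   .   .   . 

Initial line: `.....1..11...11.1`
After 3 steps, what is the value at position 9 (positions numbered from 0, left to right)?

........1....1.1.
..............1..
.................
position 9 holds .

.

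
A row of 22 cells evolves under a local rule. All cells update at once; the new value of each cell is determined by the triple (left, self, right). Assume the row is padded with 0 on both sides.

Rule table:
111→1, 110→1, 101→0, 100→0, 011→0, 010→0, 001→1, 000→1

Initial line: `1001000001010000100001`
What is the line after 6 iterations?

1101100011111111000100

iteration 1: 0010011110000111001110
iteration 2: 1100101110111011010110
iteration 3: 0101000110011001000010
iteration 4: 1000011010101010011100
iteration 5: 0011101000000000101101
iteration 6: 1101100011111111000100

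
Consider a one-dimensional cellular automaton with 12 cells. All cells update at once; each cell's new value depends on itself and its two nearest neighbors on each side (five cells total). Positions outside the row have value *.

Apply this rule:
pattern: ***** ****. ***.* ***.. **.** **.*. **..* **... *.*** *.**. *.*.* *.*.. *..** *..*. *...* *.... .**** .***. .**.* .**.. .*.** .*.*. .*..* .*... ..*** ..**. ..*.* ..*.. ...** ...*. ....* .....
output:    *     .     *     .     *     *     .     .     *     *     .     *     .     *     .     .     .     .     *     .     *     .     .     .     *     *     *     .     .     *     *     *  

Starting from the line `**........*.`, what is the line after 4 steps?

**...****.**

step 1: ....********
step 2: ..*.*.******
step 3: .**..**.****
step 4: **...****.**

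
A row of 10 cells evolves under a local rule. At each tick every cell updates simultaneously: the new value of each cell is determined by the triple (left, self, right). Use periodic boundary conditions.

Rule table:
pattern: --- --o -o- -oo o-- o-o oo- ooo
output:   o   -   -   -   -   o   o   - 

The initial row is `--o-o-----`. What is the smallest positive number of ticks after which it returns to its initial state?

20

o--o--oooo
o---------
--ooooooo-
o-------o-
--ooooo--o
------o---
ooooo---oo
----o-o---
ooo--o--oo
--o-------
o---oooooo
o-o-------
-o--ooooo-
--------o-
ooooooo---
------o-o-
ooooo--o--
----o-----
ooo---oooo
--o-o-----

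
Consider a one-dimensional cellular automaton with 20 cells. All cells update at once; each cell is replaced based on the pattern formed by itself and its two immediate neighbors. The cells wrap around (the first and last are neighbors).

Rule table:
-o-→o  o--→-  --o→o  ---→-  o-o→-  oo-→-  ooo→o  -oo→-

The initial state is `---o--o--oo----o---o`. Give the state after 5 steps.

-----oo---oo--oo--oo

step 1: --oo-oo-o-----oo--oo
step 2: -o------o----o---o--
step 3: oo-----oo---oo--oo--
step 4: ------o----o---o---o
step 5: -----oo---oo--oo--oo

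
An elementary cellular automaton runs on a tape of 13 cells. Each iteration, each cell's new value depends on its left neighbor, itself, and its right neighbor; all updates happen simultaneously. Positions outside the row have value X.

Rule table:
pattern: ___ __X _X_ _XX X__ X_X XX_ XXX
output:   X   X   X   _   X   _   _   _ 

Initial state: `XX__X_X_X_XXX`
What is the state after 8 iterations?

XX_____XXXXXX

iteration 1: __XXX_X_X____
iteration 2: XX____X_XXXXX
iteration 3: __XXXXX______
iteration 4: XX_____XXXXXX
iteration 5: __XXXXX______  (repeats iteration 3; period 2)
iteration 8: XX_____XXXXXX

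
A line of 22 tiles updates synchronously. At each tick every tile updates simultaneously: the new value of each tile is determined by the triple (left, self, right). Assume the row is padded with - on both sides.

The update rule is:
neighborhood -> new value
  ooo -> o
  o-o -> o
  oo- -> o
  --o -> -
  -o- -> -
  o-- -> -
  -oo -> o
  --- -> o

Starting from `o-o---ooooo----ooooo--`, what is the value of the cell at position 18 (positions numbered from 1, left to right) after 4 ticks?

-o--o-ooooo-oo-ooooo-o
-----oooooooooooooooo-
oooo-oooooooooooooooo-
ooooooooooooooooooooo-
position 18 holds o

o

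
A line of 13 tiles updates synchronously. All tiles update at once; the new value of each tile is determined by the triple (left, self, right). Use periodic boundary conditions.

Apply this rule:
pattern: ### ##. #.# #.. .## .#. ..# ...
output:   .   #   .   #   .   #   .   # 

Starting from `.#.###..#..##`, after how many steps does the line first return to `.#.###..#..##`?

step 1: .#...##.##..#
step 2: .###..#..##.#
step 3: ...##.##..#.#
step 4: ##..#..##.#.#
step 5: .##.##..#.#..
step 6: ..#..##.#.###
step 7: #.##..#.#...#
step 8: #..##.#.###..
step 9: ##..#.#...##.
step 10: .##.#.###..#.
step 11: ..#.#...##.##
step 12: #.#.###..#..#
step 13: #.#...##.##..
step 14: #.###..#..##.
step 15: #...##.##..#.
step 16: ###..#..##.#.
step 17: ..##.##..#.#.
step 18: #..#..##.#.##
step 19: ##.##..#.#...
step 20: .#..##.#.###.
step 21: .##..#.#...##
step 22: ..##.#.###..#
step 23: #..#.#...##.#
step 24: ##.#.###..#..
step 25: .#.#...##.##.
step 26: .#.###..#..##

26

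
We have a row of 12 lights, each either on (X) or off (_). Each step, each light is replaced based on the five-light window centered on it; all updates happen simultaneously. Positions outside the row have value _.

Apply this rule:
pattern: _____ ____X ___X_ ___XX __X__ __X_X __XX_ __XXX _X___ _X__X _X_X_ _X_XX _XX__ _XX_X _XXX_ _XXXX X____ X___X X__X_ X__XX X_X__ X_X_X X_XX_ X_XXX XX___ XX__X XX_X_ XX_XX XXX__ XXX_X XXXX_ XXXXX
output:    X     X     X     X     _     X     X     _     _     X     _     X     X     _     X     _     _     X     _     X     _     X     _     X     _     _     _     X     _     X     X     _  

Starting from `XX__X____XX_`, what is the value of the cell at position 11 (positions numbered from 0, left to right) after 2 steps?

XX_____XXXX_
XX__XXX__X__
position 11 holds _

_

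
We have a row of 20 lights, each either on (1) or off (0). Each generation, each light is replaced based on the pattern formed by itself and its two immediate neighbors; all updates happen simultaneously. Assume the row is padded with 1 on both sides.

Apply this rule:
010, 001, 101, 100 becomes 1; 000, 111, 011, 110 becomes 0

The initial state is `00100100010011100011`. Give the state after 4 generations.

11111110111100010100
00000001000010111111
10000011100111000000
01000100011000100001

01000100011000100001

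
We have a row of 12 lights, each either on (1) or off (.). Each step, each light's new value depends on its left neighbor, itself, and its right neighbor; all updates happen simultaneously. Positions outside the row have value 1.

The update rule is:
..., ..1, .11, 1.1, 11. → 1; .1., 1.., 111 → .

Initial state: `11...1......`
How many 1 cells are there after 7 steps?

6

.1.11..11111
1.111.11....
111.1111.111
..111..111..
.11.1.11.1.1
1111.1111.11
...111..111.
count of 1: 6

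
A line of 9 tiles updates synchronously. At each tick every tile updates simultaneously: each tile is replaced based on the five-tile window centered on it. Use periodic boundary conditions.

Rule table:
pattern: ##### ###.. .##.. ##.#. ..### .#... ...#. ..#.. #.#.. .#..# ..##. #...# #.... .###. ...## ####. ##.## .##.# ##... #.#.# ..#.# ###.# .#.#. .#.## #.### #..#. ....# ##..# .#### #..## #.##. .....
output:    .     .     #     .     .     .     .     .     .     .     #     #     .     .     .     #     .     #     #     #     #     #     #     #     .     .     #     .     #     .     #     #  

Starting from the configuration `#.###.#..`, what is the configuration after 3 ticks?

tick 1: ##..#....
tick 2: ##.....#.
tick 3: ###.##.##

###.##.##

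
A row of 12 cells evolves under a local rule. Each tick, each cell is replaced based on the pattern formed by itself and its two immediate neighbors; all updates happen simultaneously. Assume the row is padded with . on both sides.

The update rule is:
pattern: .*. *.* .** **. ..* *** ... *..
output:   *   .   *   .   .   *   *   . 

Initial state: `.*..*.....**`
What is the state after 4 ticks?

.*..*.***.*.
.*..*.**..*.
.*..*.*...*.
.*..*.*.*.*.

.*..*.*.*.*.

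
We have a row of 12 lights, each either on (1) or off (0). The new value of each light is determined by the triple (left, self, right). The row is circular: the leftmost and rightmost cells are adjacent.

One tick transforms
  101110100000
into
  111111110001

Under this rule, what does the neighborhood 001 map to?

At position 11 the neighborhood is 001; the next row has 1 there.

1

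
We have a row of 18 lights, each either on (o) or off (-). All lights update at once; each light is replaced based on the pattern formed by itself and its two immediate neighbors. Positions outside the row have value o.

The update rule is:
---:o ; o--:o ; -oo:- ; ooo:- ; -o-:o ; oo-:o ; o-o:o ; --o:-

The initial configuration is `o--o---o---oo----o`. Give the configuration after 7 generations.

oo-oo-oooo--ooo---

generation 1: oo-ooo-ooo--oooo--
generation 2: -oo--oo--oo----oo-
generation 3: o-oo--oo--oooo--oo
generation 4: oo-oo--oo----oo---
generation 5: -oo-oo--oooo--ooo-
generation 6: o-oo-oo----oo---oo
generation 7: oo-oo-oooo--ooo---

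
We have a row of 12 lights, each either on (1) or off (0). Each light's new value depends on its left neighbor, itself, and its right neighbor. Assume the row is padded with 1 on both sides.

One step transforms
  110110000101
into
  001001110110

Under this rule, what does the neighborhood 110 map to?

At position 1 the neighborhood is 110; the next row has 0 there.

0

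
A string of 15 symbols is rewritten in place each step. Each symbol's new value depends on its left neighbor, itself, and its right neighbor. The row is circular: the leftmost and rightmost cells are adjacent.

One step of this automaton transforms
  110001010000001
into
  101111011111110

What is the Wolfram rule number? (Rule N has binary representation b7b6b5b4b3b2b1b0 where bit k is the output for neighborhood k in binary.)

151

position 0: 111 → 1  (bit 7 = 1)
position 1: 110 → 0  (bit 6 = 0)
position 6: 101 → 0  (bit 5 = 0)
position 2: 100 → 1  (bit 4 = 1)
position 14: 011 → 0  (bit 3 = 0)
position 5: 010 → 1  (bit 2 = 1)
position 4: 001 → 1  (bit 1 = 1)
position 3: 000 → 1  (bit 0 = 1)
bits b7..b0 = 10010111 = 151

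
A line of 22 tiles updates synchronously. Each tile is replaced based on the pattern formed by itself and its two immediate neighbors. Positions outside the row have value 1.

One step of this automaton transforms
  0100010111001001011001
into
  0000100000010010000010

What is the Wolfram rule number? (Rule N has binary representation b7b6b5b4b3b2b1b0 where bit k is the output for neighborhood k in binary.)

position 8: 111 → 0  (bit 7 = 0)
position 9: 110 → 0  (bit 6 = 0)
position 0: 101 → 0  (bit 5 = 0)
position 2: 100 → 0  (bit 4 = 0)
position 7: 011 → 0  (bit 3 = 0)
position 1: 010 → 0  (bit 2 = 0)
position 4: 001 → 1  (bit 1 = 1)
position 3: 000 → 0  (bit 0 = 0)
bits b7..b0 = 00000010 = 2

2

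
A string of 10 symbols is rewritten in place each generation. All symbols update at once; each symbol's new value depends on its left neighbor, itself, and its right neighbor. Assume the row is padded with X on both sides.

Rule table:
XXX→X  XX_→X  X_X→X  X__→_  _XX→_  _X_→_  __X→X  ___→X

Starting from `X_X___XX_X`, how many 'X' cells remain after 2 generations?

7

XX__XX_XX_
XX_X_XX_XX
count of X: 7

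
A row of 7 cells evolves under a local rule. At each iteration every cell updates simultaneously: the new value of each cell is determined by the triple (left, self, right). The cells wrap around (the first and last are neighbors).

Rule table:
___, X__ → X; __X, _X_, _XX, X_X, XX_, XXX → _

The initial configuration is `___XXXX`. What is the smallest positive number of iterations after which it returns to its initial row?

14

XX_____
__XXXX_
X_____X
_XXXX__
_____XX
XXXX___
____XX_
XXX___X
___XX__
XX___XX
__XX___
X___XXX
_XX____
___XXXX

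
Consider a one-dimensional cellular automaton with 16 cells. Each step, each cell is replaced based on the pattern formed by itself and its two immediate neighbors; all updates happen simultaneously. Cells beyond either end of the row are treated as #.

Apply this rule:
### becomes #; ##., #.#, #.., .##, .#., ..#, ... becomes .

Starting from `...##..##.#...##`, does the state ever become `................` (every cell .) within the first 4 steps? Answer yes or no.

yes

...............#
................
all cells are . at step 2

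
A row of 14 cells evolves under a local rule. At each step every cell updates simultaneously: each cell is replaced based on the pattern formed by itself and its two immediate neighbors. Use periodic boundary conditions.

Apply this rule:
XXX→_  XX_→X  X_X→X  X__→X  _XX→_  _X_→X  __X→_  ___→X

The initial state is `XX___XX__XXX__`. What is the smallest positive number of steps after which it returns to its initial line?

_XXX__XX___XX_
___XX__XXX__XX
XX__XX___XX__X
_XX__XXX__XX__
__XX___XX__XXX
X__XXX__XX___X
XX___XX__XXX__

7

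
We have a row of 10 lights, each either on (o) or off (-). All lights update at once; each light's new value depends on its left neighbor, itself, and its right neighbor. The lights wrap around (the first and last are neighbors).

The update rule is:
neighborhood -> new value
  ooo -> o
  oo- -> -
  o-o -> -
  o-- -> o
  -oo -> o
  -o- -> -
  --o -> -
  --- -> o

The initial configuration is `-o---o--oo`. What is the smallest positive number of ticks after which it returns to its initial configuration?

30

--oo--o-o-
o-o-o----o
-----ooo-o
oooo-oo---
ooo--o-oo-
oo-o---o--
o---oo--o-
-oo-o-o---
-o-----ooo
--oooo-oo-
o-ooo--o-o
--oo-o---o
o-o---oo--
---oo-o-o-
oo-o-----o
o---oooo-o
-oo-ooo--o
-o--oo-o--
--o-o---oo
o----oo-o-
-ooo-o----
-oo---oooo
-o-oo-ooo-
---o--oo-o
oo--o-o---
o-o----oo-
---ooo-o--
oo-oo---oo
o--o-oo-oo
-o---o--oo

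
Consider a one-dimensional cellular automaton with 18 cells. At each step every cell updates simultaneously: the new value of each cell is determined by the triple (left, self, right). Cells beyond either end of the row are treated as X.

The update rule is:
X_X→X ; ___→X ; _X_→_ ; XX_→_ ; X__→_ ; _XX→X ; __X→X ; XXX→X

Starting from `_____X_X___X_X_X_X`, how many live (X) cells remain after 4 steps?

_XXXX_X__XX_X_X_XX
XXXX_X__XX_X_X_XXX
XXX_X__XX_X_X_XXXX
XX_X__XX_X_X_XXXXX
count of X: 12

12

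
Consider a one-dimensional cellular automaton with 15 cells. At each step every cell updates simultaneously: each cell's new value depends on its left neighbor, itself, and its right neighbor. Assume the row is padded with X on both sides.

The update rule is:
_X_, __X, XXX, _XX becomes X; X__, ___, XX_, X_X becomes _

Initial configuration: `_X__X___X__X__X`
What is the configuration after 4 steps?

_X_XX__XX_XX_XX
_X_X__XX__X__XX
_X_X_XX__XX_XXX
_X_X_X__XX__XXX

_X_X_X__XX__XXX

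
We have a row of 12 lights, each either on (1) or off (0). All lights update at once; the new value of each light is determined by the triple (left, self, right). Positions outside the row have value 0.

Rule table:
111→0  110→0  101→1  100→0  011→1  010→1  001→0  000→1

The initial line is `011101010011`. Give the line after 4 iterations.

010011110010
010010000010
010010111010
010011100110

010011100110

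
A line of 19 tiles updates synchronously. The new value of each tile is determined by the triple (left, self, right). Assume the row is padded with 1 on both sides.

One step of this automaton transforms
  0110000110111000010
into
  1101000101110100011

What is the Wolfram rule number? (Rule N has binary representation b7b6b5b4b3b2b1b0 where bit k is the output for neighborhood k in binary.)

position 11: 111 → 1  (bit 7 = 1)
position 2: 110 → 0  (bit 6 = 0)
position 0: 101 → 1  (bit 5 = 1)
position 3: 100 → 1  (bit 4 = 1)
position 1: 011 → 1  (bit 3 = 1)
position 17: 010 → 1  (bit 2 = 1)
position 6: 001 → 0  (bit 1 = 0)
position 4: 000 → 0  (bit 0 = 0)
bits b7..b0 = 10111100 = 188

188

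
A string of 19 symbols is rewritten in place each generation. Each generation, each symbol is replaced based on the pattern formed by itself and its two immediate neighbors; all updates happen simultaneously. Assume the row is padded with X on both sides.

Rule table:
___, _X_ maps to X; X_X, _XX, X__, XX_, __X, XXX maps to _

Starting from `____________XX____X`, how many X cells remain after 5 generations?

_XXXXXXXXXX____XX__
____________XX_____
_XXXXXXXXXX____XXX_
____________XX_____  (repeats generation 2; period 2)
generation 5: _XXXXXXXXXX____XXX_
count of X: 13

13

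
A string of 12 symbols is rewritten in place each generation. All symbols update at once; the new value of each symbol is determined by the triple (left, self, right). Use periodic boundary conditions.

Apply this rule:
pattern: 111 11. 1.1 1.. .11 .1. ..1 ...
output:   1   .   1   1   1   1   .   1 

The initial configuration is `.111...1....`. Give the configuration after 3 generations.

.11.11.11111
11.11.11111.
1.11.11111.1

1.11.11111.1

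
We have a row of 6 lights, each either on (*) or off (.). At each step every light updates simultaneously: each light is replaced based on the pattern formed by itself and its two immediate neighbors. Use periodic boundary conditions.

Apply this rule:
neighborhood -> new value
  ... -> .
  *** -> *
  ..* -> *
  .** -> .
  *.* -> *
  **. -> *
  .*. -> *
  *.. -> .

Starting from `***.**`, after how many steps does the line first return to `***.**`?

6

****.*
*****.
.*****
*.****
**.***
***.**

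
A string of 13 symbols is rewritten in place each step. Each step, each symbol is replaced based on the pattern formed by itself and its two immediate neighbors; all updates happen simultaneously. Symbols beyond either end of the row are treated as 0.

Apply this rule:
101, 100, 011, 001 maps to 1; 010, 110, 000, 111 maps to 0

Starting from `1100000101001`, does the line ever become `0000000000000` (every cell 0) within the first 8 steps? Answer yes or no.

step 1: 1010001010110
step 2: 0101010101101
step 3: 1010101011010
step 4: 0101010110101
step 5: 1010101101010
step 6: 0101011010101
step 7: 1010110101010
step 8: 0101101010101
step 8 is 0101101010101, still not uniform 0

no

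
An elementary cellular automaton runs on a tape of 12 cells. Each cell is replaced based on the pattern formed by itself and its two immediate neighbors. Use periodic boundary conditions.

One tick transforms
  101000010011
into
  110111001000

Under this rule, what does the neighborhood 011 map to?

0

At position 10 the neighborhood is 011; the next row has 0 there.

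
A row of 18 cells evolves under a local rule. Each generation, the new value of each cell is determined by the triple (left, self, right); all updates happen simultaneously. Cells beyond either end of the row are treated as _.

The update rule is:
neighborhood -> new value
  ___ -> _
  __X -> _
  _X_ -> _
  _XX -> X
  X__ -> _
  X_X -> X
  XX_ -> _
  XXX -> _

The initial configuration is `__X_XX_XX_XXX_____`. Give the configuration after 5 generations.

___XX_XX_XX_______
___X_XX_XX________
____XX_XX_________
____X_XX__________
_____XX___________

_____XX___________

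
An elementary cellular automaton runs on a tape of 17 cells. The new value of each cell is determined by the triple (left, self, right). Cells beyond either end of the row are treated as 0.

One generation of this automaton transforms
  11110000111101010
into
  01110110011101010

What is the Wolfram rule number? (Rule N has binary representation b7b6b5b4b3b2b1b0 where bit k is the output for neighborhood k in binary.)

197

position 1: 111 → 1  (bit 7 = 1)
position 3: 110 → 1  (bit 6 = 1)
position 12: 101 → 0  (bit 5 = 0)
position 4: 100 → 0  (bit 4 = 0)
position 0: 011 → 0  (bit 3 = 0)
position 13: 010 → 1  (bit 2 = 1)
position 7: 001 → 0  (bit 1 = 0)
position 5: 000 → 1  (bit 0 = 1)
bits b7..b0 = 11000101 = 197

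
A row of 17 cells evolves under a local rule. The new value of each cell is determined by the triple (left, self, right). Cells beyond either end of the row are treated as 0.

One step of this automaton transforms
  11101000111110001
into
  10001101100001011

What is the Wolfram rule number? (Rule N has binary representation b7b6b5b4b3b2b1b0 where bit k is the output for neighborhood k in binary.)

position 1: 111 → 0  (bit 7 = 0)
position 2: 110 → 0  (bit 6 = 0)
position 3: 101 → 0  (bit 5 = 0)
position 5: 100 → 1  (bit 4 = 1)
position 0: 011 → 1  (bit 3 = 1)
position 4: 010 → 1  (bit 2 = 1)
position 7: 001 → 1  (bit 1 = 1)
position 6: 000 → 0  (bit 0 = 0)
bits b7..b0 = 00011110 = 30

30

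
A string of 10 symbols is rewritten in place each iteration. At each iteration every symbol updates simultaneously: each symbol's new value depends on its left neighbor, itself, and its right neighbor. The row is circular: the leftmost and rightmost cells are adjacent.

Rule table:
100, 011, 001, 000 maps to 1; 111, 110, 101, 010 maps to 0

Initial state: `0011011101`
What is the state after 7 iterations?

iteration 1: 1110010000
iteration 2: 1001101111
iteration 3: 0111001000
iteration 4: 1100110111
iteration 5: 0011100100
iteration 6: 1110011011
iteration 7: 0001110010

0001110010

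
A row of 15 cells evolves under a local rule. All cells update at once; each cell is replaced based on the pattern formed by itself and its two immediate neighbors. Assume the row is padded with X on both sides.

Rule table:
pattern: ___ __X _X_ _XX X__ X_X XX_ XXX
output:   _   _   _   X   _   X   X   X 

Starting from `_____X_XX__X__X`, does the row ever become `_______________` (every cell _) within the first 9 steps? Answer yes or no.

______XXX_____X
______XXX_____X  (fixed point — unchanged through step 9)
step 9 is ______XXX_____X, still not uniform _

no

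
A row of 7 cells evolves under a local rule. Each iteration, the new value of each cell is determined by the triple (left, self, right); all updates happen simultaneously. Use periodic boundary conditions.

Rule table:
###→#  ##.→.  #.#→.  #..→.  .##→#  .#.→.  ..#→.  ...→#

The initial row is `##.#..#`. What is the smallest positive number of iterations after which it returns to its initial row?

14

#.....#
..###.#
..##...
#.#..##
.....##
.###.#.
.##....
.#..###
....##.
###.#..
##.....
#..###.
...##..
##.#..#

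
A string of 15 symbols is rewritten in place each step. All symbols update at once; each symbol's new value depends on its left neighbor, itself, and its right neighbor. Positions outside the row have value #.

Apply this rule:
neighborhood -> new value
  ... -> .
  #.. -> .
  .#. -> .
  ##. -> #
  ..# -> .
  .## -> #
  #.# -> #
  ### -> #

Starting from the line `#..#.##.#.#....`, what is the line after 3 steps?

#...#####......

#...####.#.....
#...#####......
#...#####......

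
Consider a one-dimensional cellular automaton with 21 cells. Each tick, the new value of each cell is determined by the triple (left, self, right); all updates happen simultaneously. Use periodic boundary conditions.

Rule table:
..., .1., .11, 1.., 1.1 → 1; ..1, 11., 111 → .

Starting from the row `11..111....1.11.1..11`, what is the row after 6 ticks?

..1.1..111.111.111.1.
1.1111.1..11..11..111
.11...111.1.1.1.1.1..
.1.11.1..111111111111
1111.111.1...........
1...11..111111111111.

1...11..111111111111.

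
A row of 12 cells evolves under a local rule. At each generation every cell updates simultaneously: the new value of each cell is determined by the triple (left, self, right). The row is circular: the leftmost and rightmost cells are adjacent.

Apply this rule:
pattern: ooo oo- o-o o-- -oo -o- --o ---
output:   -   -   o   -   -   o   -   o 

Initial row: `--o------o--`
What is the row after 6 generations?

o-o-oooo-o-o
-ooo----ooo-
-----oo-----
oooo----oooo
-----oo-----  (repeats generation 3; period 2)
generation 6: oooo----oooo

oooo----oooo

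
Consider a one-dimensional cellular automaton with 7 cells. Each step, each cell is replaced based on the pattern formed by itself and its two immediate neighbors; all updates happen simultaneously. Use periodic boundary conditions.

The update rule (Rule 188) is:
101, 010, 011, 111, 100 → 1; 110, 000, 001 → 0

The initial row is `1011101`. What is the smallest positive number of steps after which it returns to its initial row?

0111011
1110110
1101101
1011011
0110111
1101110
1011101

7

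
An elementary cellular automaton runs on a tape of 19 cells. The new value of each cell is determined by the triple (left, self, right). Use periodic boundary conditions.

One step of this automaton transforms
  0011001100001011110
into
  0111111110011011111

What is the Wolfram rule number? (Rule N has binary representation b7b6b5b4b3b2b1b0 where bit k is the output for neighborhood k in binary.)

position 15: 111 → 1  (bit 7 = 1)
position 3: 110 → 1  (bit 6 = 1)
position 13: 101 → 0  (bit 5 = 0)
position 4: 100 → 1  (bit 4 = 1)
position 2: 011 → 1  (bit 3 = 1)
position 12: 010 → 1  (bit 2 = 1)
position 1: 001 → 1  (bit 1 = 1)
position 0: 000 → 0  (bit 0 = 0)
bits b7..b0 = 11011110 = 222

222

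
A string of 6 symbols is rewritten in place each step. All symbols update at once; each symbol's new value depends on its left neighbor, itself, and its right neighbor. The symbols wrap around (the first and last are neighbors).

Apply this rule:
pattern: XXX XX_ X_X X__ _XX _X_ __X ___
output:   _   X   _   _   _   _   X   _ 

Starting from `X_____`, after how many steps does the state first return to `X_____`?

_____X
____X_
___X__
__X___
_X____
X_____

6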